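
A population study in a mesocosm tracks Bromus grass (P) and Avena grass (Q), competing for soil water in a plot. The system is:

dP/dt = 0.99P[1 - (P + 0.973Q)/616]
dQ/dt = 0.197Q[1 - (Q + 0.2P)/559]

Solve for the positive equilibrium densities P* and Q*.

Setting both brackets to zero gives the nullclines P + 0.973Q = 616 and 0.2P + Q = 559.
Substituting Q = 559 - 0.2P into the first: P(1 - 0.973·0.2) = 616 - 0.973·559.
So P* = 72.1/0.805 = 89.5, and then Q* = 559 - 0.2·89.5 = 541.

P* ≈ 89.5, Q* ≈ 541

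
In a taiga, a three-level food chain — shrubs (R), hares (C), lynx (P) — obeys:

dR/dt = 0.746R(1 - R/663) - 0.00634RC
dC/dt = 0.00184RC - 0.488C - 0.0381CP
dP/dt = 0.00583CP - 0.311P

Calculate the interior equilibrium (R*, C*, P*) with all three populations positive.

From dP/dt = 0: 0.00583C* = 0.311, so C* = 53.3.
From dR/dt = 0: 0.746(1 - R*/663) = 0.00634·53.3, giving R* = 663·(1 - 0.453) = 362.
From dC/dt = 0: 0.00184·362 - 0.488 = 0.0381P*, so P* = 0.179/0.0381 = 4.69.

R* ≈ 362, C* ≈ 53.3, P* ≈ 4.69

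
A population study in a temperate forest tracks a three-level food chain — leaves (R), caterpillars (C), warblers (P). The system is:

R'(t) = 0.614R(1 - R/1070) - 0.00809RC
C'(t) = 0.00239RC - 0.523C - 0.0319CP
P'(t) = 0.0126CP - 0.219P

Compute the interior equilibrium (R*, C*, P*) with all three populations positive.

R* ≈ 825, C* ≈ 17.4, P* ≈ 45.4

From dP/dt = 0: 0.0126C* = 0.219, so C* = 17.4.
From dR/dt = 0: 0.614(1 - R*/1070) = 0.00809·17.4, giving R* = 1070·(1 - 0.229) = 825.
From dC/dt = 0: 0.00239·825 - 0.523 = 0.0319P*, so P* = 1.45/0.0319 = 45.4.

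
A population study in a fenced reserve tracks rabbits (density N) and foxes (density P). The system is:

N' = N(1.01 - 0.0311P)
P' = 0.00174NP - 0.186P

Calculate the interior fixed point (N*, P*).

N* ≈ 107, P* ≈ 32.5

Set dP/dt = 0 with P > 0: 0.00174N - 0.186 = 0, so N* = 0.186/0.00174 = 107.
Set dN/dt = 0 with N > 0: 1.01 - 0.0311P = 0, so P* = 1.01/0.0311 = 32.5.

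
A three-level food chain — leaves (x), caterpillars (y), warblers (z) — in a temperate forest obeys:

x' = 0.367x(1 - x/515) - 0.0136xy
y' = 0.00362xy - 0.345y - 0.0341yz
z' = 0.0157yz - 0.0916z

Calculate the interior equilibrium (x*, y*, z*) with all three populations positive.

From dz/dt = 0: 0.0157y* = 0.0916, so y* = 5.83.
From dx/dt = 0: 0.367(1 - x*/515) = 0.0136·5.83, giving x* = 515·(1 - 0.216) = 404.
From dy/dt = 0: 0.00362·404 - 0.345 = 0.0341z*, so z* = 1.12/0.0341 = 32.7.

x* ≈ 404, y* ≈ 5.83, z* ≈ 32.7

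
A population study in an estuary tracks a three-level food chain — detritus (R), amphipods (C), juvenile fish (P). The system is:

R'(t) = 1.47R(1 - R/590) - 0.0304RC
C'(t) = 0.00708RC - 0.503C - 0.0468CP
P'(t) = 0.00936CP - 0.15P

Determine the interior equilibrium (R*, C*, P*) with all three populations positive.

R* ≈ 394, C* ≈ 16, P* ≈ 48.9

From dP/dt = 0: 0.00936C* = 0.15, so C* = 16.
From dR/dt = 0: 1.47(1 - R*/590) = 0.0304·16, giving R* = 590·(1 - 0.331) = 394.
From dC/dt = 0: 0.00708·394 - 0.503 = 0.0468P*, so P* = 2.29/0.0468 = 48.9.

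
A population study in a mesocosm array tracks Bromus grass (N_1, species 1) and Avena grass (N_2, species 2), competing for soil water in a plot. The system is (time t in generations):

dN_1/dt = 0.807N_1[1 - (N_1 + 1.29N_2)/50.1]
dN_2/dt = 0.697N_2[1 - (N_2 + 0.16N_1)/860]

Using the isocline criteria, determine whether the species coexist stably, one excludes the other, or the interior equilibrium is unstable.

Compare the nullcline intercepts: K1/α12 = 50.1/1.29 = 38.8 < K2 = 860; K2/α21 = 860/0.16 = 5380 > K1 = 50.1.
Since the inequalities point opposite ways, species 2 can invade but species 1 cannot.

species 2 excludes species 1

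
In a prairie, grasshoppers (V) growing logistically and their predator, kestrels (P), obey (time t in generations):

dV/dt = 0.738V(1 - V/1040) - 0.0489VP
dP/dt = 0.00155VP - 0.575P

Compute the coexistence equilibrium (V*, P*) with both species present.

From dP/dt = 0 with P > 0: 0.00155V* = 0.575, so V* = 371.
Substitute into dV/dt = 0: 0.738(1 - 371/1040) = 0.0489P*.
The bracket is 0.643, giving P* = 0.475/0.0489 = 9.71.

V* ≈ 371, P* ≈ 9.71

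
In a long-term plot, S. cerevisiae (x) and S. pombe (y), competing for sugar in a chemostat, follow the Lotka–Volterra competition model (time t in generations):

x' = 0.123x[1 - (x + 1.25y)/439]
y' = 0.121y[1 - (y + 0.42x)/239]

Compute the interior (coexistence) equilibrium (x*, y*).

Setting both brackets to zero gives the nullclines x + 1.25y = 439 and 0.42x + y = 239.
Substituting y = 239 - 0.42x into the first: x(1 - 1.25·0.42) = 439 - 1.25·239.
So x* = 140/0.475 = 295, and then y* = 239 - 0.42·295 = 115.

x* ≈ 295, y* ≈ 115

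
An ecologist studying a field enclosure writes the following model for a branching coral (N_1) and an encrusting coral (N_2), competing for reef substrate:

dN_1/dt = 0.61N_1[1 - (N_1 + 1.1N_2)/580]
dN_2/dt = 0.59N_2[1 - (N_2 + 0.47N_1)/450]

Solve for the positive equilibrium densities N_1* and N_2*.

N_1* ≈ 176, N_2* ≈ 367

Setting both brackets to zero gives the nullclines N_1 + 1.1N_2 = 580 and 0.47N_1 + N_2 = 450.
Substituting N_2 = 450 - 0.47N_1 into the first: N_1(1 - 1.1·0.47) = 580 - 1.1·450.
So N_1* = 85/0.483 = 176, and then N_2* = 450 - 0.47·176 = 367.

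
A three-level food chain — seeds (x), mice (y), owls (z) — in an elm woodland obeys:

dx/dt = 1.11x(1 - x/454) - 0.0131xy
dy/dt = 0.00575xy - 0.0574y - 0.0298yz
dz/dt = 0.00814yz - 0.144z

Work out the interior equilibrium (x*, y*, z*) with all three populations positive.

From dz/dt = 0: 0.00814y* = 0.144, so y* = 17.7.
From dx/dt = 0: 1.11(1 - x*/454) = 0.0131·17.7, giving x* = 454·(1 - 0.209) = 359.
From dy/dt = 0: 0.00575·359 - 0.0574 = 0.0298z*, so z* = 2.01/0.0298 = 67.4.

x* ≈ 359, y* ≈ 17.7, z* ≈ 67.4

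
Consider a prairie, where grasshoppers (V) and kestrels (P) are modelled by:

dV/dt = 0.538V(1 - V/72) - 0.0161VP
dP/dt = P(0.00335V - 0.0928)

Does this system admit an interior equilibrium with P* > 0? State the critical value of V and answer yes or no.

Threshold V = 27.7; K > 27.7, so yes, the predator persists.

The predator equation gives dP/dt > 0 only when V > 0.0928/0.00335 = 27.7.
Without the predator, V → K = 72. Since 72 > 27.7, the predator can invade and persist.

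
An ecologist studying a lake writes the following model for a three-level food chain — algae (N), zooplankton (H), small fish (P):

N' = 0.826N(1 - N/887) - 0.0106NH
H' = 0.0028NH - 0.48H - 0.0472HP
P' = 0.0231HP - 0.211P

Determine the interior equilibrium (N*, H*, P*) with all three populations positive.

N* ≈ 783, H* ≈ 9.13, P* ≈ 36.3

From dP/dt = 0: 0.0231H* = 0.211, so H* = 9.13.
From dN/dt = 0: 0.826(1 - N*/887) = 0.0106·9.13, giving N* = 887·(1 - 0.117) = 783.
From dH/dt = 0: 0.0028·783 - 0.48 = 0.0472P*, so P* = 1.71/0.0472 = 36.3.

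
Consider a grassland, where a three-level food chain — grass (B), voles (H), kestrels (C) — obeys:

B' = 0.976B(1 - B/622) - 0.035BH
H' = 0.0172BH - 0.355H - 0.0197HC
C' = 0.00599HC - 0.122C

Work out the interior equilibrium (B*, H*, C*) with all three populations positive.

From dC/dt = 0: 0.00599H* = 0.122, so H* = 20.4.
From dB/dt = 0: 0.976(1 - B*/622) = 0.035·20.4, giving B* = 622·(1 - 0.73) = 168.
From dH/dt = 0: 0.0172·168 - 0.355 = 0.0197C*, so C* = 2.53/0.0197 = 128.

B* ≈ 168, H* ≈ 20.4, C* ≈ 128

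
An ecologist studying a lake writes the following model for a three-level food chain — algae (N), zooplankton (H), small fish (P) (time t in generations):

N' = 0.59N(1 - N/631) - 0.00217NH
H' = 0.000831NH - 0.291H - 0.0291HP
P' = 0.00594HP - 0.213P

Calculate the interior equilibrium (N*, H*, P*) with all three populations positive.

N* ≈ 548, H* ≈ 35.9, P* ≈ 5.64

From dP/dt = 0: 0.00594H* = 0.213, so H* = 35.9.
From dN/dt = 0: 0.59(1 - N*/631) = 0.00217·35.9, giving N* = 631·(1 - 0.132) = 548.
From dH/dt = 0: 0.000831·548 - 0.291 = 0.0291P*, so P* = 0.164/0.0291 = 5.64.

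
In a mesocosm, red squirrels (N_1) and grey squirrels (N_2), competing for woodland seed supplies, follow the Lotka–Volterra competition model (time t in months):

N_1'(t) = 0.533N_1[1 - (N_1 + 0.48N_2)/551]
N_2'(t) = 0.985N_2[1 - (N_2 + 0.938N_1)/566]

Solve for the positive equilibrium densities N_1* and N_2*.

Setting both brackets to zero gives the nullclines N_1 + 0.48N_2 = 551 and 0.938N_1 + N_2 = 566.
Substituting N_2 = 566 - 0.938N_1 into the first: N_1(1 - 0.48·0.938) = 551 - 0.48·566.
So N_1* = 279/0.55 = 508, and then N_2* = 566 - 0.938·508 = 89.4.

N_1* ≈ 508, N_2* ≈ 89.4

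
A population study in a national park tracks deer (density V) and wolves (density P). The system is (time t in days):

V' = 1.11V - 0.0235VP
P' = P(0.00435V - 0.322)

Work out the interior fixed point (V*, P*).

V* ≈ 74, P* ≈ 47.2

Set dP/dt = 0 with P > 0: 0.00435V - 0.322 = 0, so V* = 0.322/0.00435 = 74.
Set dV/dt = 0 with V > 0: 1.11 - 0.0235P = 0, so P* = 1.11/0.0235 = 47.2.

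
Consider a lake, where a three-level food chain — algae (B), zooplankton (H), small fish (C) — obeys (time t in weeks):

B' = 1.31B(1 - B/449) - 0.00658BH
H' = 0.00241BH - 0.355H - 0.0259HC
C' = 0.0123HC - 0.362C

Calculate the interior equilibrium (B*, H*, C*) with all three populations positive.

From dC/dt = 0: 0.0123H* = 0.362, so H* = 29.4.
From dB/dt = 0: 1.31(1 - B*/449) = 0.00658·29.4, giving B* = 449·(1 - 0.148) = 383.
From dH/dt = 0: 0.00241·383 - 0.355 = 0.0259C*, so C* = 0.567/0.0259 = 21.9.

B* ≈ 383, H* ≈ 29.4, C* ≈ 21.9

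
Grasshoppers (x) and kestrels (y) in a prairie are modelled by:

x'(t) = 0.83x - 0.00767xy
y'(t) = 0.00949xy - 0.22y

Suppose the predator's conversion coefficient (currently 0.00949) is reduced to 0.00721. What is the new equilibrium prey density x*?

At the interior fixed point, setting dy/dt = 0 with y > 0 fixes x* = (predator death rate)/(xy coefficient) — independent of the other coefficients.
With the change, x* = 0.22/0.00721 = 30.5; it rises from 23.2.

x* ≈ 30.5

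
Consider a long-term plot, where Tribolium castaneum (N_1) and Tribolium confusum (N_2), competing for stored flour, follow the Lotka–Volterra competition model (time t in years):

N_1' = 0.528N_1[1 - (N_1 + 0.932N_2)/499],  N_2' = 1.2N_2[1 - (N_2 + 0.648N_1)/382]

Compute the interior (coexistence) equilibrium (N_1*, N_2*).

N_1* ≈ 361, N_2* ≈ 148

Setting both brackets to zero gives the nullclines N_1 + 0.932N_2 = 499 and 0.648N_1 + N_2 = 382.
Substituting N_2 = 382 - 0.648N_1 into the first: N_1(1 - 0.932·0.648) = 499 - 0.932·382.
So N_1* = 143/0.396 = 361, and then N_2* = 382 - 0.648·361 = 148.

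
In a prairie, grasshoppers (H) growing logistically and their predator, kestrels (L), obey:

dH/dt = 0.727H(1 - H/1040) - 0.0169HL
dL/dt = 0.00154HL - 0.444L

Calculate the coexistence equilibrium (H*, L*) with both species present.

H* ≈ 288, L* ≈ 31.1

From dL/dt = 0 with L > 0: 0.00154H* = 0.444, so H* = 288.
Substitute into dH/dt = 0: 0.727(1 - 288/1040) = 0.0169L*.
The bracket is 0.723, giving L* = 0.525/0.0169 = 31.1.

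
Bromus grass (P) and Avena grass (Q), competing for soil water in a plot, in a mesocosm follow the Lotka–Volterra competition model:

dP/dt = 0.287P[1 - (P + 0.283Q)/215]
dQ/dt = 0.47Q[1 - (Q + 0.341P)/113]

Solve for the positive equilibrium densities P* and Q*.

P* ≈ 203, Q* ≈ 43.9

Setting both brackets to zero gives the nullclines P + 0.283Q = 215 and 0.341P + Q = 113.
Substituting Q = 113 - 0.341P into the first: P(1 - 0.283·0.341) = 215 - 0.283·113.
So P* = 183/0.903 = 203, and then Q* = 113 - 0.341·203 = 43.9.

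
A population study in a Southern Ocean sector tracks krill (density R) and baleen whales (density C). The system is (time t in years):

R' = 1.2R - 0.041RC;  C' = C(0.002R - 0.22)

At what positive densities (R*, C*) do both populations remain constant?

R* ≈ 110, C* ≈ 29.3

Set dC/dt = 0 with C > 0: 0.002R - 0.22 = 0, so R* = 0.22/0.002 = 110.
Set dR/dt = 0 with R > 0: 1.2 - 0.041C = 0, so C* = 1.2/0.041 = 29.3.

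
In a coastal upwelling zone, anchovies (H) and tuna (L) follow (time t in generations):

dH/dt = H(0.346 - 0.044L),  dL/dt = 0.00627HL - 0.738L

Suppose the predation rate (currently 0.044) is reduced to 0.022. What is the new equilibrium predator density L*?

At the interior fixed point, setting dH/dt = 0 with H > 0 fixes L* = (prey growth rate)/(HL coefficient) — independent of the other coefficients.
With the change, L* = 0.346/0.022 = 15.7; it rises from 7.86.

L* ≈ 15.7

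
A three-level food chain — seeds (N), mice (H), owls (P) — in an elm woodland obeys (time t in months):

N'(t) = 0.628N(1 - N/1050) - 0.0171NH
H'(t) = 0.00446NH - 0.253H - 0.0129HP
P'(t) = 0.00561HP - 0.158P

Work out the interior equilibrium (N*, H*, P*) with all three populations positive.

N* ≈ 245, H* ≈ 28.2, P* ≈ 65

From dP/dt = 0: 0.00561H* = 0.158, so H* = 28.2.
From dN/dt = 0: 0.628(1 - N*/1050) = 0.0171·28.2, giving N* = 1050·(1 - 0.767) = 245.
From dH/dt = 0: 0.00446·245 - 0.253 = 0.0129P*, so P* = 0.839/0.0129 = 65.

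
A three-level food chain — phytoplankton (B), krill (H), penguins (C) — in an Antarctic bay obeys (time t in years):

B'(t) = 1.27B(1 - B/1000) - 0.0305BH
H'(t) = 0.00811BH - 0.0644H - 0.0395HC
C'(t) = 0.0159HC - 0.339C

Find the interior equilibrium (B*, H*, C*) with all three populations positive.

B* ≈ 488, H* ≈ 21.3, C* ≈ 98.6

From dC/dt = 0: 0.0159H* = 0.339, so H* = 21.3.
From dB/dt = 0: 1.27(1 - B*/1000) = 0.0305·21.3, giving B* = 1000·(1 - 0.512) = 488.
From dH/dt = 0: 0.00811·488 - 0.0644 = 0.0395C*, so C* = 3.89/0.0395 = 98.6.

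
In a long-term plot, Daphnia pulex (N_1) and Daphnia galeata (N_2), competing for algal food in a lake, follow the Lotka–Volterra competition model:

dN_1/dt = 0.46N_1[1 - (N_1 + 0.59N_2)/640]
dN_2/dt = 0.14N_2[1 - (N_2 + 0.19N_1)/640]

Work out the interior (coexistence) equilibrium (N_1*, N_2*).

N_1* ≈ 296, N_2* ≈ 584

Setting both brackets to zero gives the nullclines N_1 + 0.59N_2 = 640 and 0.19N_1 + N_2 = 640.
Substituting N_2 = 640 - 0.19N_1 into the first: N_1(1 - 0.59·0.19) = 640 - 0.59·640.
So N_1* = 262/0.888 = 296, and then N_2* = 640 - 0.19·296 = 584.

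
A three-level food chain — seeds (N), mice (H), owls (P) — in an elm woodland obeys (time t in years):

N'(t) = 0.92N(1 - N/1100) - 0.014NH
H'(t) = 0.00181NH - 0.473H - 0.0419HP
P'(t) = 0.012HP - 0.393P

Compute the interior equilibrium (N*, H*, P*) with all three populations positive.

From dP/dt = 0: 0.012H* = 0.393, so H* = 32.8.
From dN/dt = 0: 0.92(1 - N*/1100) = 0.014·32.8, giving N* = 1100·(1 - 0.498) = 552.
From dH/dt = 0: 0.00181·552 - 0.473 = 0.0419P*, so P* = 0.526/0.0419 = 12.5.

N* ≈ 552, H* ≈ 32.8, P* ≈ 12.5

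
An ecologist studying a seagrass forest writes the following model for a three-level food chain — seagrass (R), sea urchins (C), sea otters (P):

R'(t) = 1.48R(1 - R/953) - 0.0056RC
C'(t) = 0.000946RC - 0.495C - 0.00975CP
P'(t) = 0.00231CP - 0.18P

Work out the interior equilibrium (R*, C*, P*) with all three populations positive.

From dP/dt = 0: 0.00231C* = 0.18, so C* = 77.9.
From dR/dt = 0: 1.48(1 - R*/953) = 0.0056·77.9, giving R* = 953·(1 - 0.295) = 672.
From dC/dt = 0: 0.000946·672 - 0.495 = 0.00975P*, so P* = 0.141/0.00975 = 14.4.

R* ≈ 672, C* ≈ 77.9, P* ≈ 14.4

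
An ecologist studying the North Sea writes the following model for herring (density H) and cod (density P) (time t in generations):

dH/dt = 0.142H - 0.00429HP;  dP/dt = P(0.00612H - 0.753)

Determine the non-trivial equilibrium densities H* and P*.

Set dP/dt = 0 with P > 0: 0.00612H - 0.753 = 0, so H* = 0.753/0.00612 = 123.
Set dH/dt = 0 with H > 0: 0.142 - 0.00429P = 0, so P* = 0.142/0.00429 = 33.1.

H* ≈ 123, P* ≈ 33.1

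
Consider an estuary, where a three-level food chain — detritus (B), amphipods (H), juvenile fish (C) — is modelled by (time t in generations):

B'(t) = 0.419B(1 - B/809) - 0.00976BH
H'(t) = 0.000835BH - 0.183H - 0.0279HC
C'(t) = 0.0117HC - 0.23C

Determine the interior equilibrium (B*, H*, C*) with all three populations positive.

B* ≈ 439, H* ≈ 19.7, C* ≈ 6.57

From dC/dt = 0: 0.0117H* = 0.23, so H* = 19.7.
From dB/dt = 0: 0.419(1 - B*/809) = 0.00976·19.7, giving B* = 809·(1 - 0.458) = 439.
From dH/dt = 0: 0.000835·439 - 0.183 = 0.0279C*, so C* = 0.183/0.0279 = 6.57.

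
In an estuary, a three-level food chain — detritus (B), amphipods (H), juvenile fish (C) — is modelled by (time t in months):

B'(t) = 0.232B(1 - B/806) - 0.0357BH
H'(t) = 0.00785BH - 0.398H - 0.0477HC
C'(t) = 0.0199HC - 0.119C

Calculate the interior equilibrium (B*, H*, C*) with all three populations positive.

From dC/dt = 0: 0.0199H* = 0.119, so H* = 5.98.
From dB/dt = 0: 0.232(1 - B*/806) = 0.0357·5.98, giving B* = 806·(1 - 0.92) = 64.3.
From dH/dt = 0: 0.00785·64.3 - 0.398 = 0.0477C*, so C* = 0.107/0.0477 = 2.24.

B* ≈ 64.3, H* ≈ 5.98, C* ≈ 2.24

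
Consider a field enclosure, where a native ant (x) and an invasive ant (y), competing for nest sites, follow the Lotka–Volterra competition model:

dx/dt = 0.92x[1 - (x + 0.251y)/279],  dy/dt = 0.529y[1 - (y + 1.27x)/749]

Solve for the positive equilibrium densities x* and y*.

Setting both brackets to zero gives the nullclines x + 0.251y = 279 and 1.27x + y = 749.
Substituting y = 749 - 1.27x into the first: x(1 - 0.251·1.27) = 279 - 0.251·749.
So x* = 91/0.681 = 134, and then y* = 749 - 1.27·134 = 579.

x* ≈ 134, y* ≈ 579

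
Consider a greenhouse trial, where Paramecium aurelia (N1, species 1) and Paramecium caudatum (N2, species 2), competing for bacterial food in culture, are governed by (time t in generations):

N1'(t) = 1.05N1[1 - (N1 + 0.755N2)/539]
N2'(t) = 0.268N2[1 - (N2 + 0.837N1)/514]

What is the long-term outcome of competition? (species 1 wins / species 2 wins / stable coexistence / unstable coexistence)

stable coexistence

Compare the nullcline intercepts: K1/α12 = 539/0.755 = 714 > K2 = 514; K2/α21 = 514/0.837 = 614 > K1 = 539.
Since both inequalities hold, each species can invade when rare, so the interior equilibrium is stable.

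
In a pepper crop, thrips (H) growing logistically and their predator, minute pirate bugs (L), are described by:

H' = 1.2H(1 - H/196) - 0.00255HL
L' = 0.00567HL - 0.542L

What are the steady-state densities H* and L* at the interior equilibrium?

From dL/dt = 0 with L > 0: 0.00567H* = 0.542, so H* = 95.6.
Substitute into dH/dt = 0: 1.2(1 - 95.6/196) = 0.00255L*.
The bracket is 0.512, giving L* = 0.615/0.00255 = 241.

H* ≈ 95.6, L* ≈ 241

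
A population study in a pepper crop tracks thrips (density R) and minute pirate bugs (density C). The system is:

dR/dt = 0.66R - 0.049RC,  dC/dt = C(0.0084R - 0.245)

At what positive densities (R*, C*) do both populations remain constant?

Set dC/dt = 0 with C > 0: 0.0084R - 0.245 = 0, so R* = 0.245/0.0084 = 29.2.
Set dR/dt = 0 with R > 0: 0.66 - 0.049C = 0, so C* = 0.66/0.049 = 13.5.

R* ≈ 29.2, C* ≈ 13.5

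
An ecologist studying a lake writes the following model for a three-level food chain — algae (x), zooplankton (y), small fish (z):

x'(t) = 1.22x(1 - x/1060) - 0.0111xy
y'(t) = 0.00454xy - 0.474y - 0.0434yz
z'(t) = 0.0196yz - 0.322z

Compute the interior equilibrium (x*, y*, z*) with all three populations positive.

x* ≈ 902, y* ≈ 16.4, z* ≈ 83.4

From dz/dt = 0: 0.0196y* = 0.322, so y* = 16.4.
From dx/dt = 0: 1.22(1 - x*/1060) = 0.0111·16.4, giving x* = 1060·(1 - 0.149) = 902.
From dy/dt = 0: 0.00454·902 - 0.474 = 0.0434z*, so z* = 3.62/0.0434 = 83.4.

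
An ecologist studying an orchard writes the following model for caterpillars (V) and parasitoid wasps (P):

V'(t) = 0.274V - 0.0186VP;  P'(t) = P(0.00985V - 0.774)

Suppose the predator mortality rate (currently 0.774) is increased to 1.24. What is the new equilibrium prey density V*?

V* ≈ 126

At the interior fixed point, setting dP/dt = 0 with P > 0 fixes V* = (predator death rate)/(VP coefficient) — independent of the other coefficients.
With the change, V* = 1.24/0.00985 = 126; it rises from 78.6.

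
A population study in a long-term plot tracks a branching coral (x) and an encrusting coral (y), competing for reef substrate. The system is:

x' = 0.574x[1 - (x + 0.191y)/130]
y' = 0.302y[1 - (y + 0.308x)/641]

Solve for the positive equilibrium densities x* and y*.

x* ≈ 8.04, y* ≈ 639

Setting both brackets to zero gives the nullclines x + 0.191y = 130 and 0.308x + y = 641.
Substituting y = 641 - 0.308x into the first: x(1 - 0.191·0.308) = 130 - 0.191·641.
So x* = 7.57/0.941 = 8.04, and then y* = 641 - 0.308·8.04 = 639.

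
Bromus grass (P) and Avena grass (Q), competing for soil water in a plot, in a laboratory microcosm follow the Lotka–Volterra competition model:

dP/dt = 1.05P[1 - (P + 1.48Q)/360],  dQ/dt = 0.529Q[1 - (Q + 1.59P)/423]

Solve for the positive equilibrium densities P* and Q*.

Setting both brackets to zero gives the nullclines P + 1.48Q = 360 and 1.59P + Q = 423.
Substituting Q = 423 - 1.59P into the first: P(1 - 1.48·1.59) = 360 - 1.48·423.
So P* = -266/-1.35 = 197, and then Q* = 423 - 1.59·197 = 110.

P* ≈ 197, Q* ≈ 110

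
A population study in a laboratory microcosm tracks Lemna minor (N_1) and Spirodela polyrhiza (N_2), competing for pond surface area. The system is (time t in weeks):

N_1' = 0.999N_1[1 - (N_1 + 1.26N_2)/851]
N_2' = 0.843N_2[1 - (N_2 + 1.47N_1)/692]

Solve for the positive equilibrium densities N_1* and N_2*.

Setting both brackets to zero gives the nullclines N_1 + 1.26N_2 = 851 and 1.47N_1 + N_2 = 692.
Substituting N_2 = 692 - 1.47N_1 into the first: N_1(1 - 1.26·1.47) = 851 - 1.26·692.
So N_1* = -20.9/-0.852 = 24.5, and then N_2* = 692 - 1.47·24.5 = 656.

N_1* ≈ 24.5, N_2* ≈ 656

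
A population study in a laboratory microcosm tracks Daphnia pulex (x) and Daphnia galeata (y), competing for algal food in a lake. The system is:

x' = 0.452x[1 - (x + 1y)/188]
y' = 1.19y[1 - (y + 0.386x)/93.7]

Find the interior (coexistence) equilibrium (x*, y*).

Setting both brackets to zero gives the nullclines x + 1y = 188 and 0.386x + y = 93.7.
Substituting y = 93.7 - 0.386x into the first: x(1 - 1·0.386) = 188 - 1·93.7.
So x* = 94.3/0.614 = 154, and then y* = 93.7 - 0.386·154 = 34.4.

x* ≈ 154, y* ≈ 34.4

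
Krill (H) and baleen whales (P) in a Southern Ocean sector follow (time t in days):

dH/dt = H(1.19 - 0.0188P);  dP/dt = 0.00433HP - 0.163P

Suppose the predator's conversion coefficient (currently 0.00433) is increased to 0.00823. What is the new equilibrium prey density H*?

H* ≈ 19.8

At the interior fixed point, setting dP/dt = 0 with P > 0 fixes H* = (predator death rate)/(HP coefficient) — independent of the other coefficients.
With the change, H* = 0.163/0.00823 = 19.8; it falls from 37.6.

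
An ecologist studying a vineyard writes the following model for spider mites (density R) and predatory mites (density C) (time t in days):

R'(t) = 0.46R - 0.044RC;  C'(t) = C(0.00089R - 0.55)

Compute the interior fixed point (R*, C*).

Set dC/dt = 0 with C > 0: 0.00089R - 0.55 = 0, so R* = 0.55/0.00089 = 618.
Set dR/dt = 0 with R > 0: 0.46 - 0.044C = 0, so C* = 0.46/0.044 = 10.5.

R* ≈ 618, C* ≈ 10.5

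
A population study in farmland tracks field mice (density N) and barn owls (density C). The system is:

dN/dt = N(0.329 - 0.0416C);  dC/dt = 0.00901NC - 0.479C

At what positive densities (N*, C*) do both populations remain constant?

N* ≈ 53.2, C* ≈ 7.91

Set dC/dt = 0 with C > 0: 0.00901N - 0.479 = 0, so N* = 0.479/0.00901 = 53.2.
Set dN/dt = 0 with N > 0: 0.329 - 0.0416C = 0, so C* = 0.329/0.0416 = 7.91.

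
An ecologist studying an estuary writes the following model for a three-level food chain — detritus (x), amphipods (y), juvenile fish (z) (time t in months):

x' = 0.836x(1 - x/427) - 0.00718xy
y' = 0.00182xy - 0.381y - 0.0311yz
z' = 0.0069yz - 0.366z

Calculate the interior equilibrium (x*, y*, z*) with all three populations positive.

x* ≈ 232, y* ≈ 53, z* ≈ 1.35

From dz/dt = 0: 0.0069y* = 0.366, so y* = 53.
From dx/dt = 0: 0.836(1 - x*/427) = 0.00718·53, giving x* = 427·(1 - 0.456) = 232.
From dy/dt = 0: 0.00182·232 - 0.381 = 0.0311z*, so z* = 0.0421/0.0311 = 1.35.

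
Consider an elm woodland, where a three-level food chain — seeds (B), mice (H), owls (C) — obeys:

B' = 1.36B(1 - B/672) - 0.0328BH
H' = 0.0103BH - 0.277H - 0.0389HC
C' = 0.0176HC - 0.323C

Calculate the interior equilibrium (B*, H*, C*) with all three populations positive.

B* ≈ 375, H* ≈ 18.4, C* ≈ 92.1

From dC/dt = 0: 0.0176H* = 0.323, so H* = 18.4.
From dB/dt = 0: 1.36(1 - B*/672) = 0.0328·18.4, giving B* = 672·(1 - 0.443) = 375.
From dH/dt = 0: 0.0103·375 - 0.277 = 0.0389C*, so C* = 3.58/0.0389 = 92.1.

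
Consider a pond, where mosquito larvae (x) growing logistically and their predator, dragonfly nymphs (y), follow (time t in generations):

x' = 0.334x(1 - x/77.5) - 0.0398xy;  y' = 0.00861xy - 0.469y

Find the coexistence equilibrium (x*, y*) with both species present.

From dy/dt = 0 with y > 0: 0.00861x* = 0.469, so x* = 54.5.
Substitute into dx/dt = 0: 0.334(1 - 54.5/77.5) = 0.0398y*.
The bracket is 0.297, giving y* = 0.0992/0.0398 = 2.49.

x* ≈ 54.5, y* ≈ 2.49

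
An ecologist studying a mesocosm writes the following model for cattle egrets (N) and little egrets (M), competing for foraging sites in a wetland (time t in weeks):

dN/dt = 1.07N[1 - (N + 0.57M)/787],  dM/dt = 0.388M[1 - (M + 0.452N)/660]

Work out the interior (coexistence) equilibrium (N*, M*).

Setting both brackets to zero gives the nullclines N + 0.57M = 787 and 0.452N + M = 660.
Substituting M = 660 - 0.452N into the first: N(1 - 0.57·0.452) = 787 - 0.57·660.
So N* = 411/0.742 = 553, and then M* = 660 - 0.452·553 = 410.

N* ≈ 553, M* ≈ 410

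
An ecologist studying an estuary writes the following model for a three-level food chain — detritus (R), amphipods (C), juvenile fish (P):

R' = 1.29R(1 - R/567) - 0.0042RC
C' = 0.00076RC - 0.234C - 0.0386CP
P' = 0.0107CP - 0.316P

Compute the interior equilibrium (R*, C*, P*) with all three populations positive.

From dP/dt = 0: 0.0107C* = 0.316, so C* = 29.5.
From dR/dt = 0: 1.29(1 - R*/567) = 0.0042·29.5, giving R* = 567·(1 - 0.0962) = 512.
From dC/dt = 0: 0.00076·512 - 0.234 = 0.0386P*, so P* = 0.155/0.0386 = 4.03.

R* ≈ 512, C* ≈ 29.5, P* ≈ 4.03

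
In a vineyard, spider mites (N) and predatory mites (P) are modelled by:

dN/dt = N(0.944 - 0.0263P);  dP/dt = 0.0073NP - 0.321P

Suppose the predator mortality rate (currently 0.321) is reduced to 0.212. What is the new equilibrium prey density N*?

N* ≈ 29

At the interior fixed point, setting dP/dt = 0 with P > 0 fixes N* = (predator death rate)/(NP coefficient) — independent of the other coefficients.
With the change, N* = 0.212/0.0073 = 29; it falls from 44.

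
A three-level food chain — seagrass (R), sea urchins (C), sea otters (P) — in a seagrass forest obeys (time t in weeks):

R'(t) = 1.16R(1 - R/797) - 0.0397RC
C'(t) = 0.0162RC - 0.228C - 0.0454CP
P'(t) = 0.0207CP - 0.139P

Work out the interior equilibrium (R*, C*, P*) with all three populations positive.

From dP/dt = 0: 0.0207C* = 0.139, so C* = 6.71.
From dR/dt = 0: 1.16(1 - R*/797) = 0.0397·6.71, giving R* = 797·(1 - 0.23) = 614.
From dC/dt = 0: 0.0162·614 - 0.228 = 0.0454P*, so P* = 9.72/0.0454 = 214.

R* ≈ 614, C* ≈ 6.71, P* ≈ 214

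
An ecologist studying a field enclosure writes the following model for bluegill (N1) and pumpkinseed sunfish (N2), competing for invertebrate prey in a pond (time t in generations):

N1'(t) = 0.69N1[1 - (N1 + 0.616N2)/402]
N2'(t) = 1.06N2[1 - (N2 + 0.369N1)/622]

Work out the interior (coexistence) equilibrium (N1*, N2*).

Setting both brackets to zero gives the nullclines N1 + 0.616N2 = 402 and 0.369N1 + N2 = 622.
Substituting N2 = 622 - 0.369N1 into the first: N1(1 - 0.616·0.369) = 402 - 0.616·622.
So N1* = 18.8/0.773 = 24.4, and then N2* = 622 - 0.369·24.4 = 613.

N1* ≈ 24.4, N2* ≈ 613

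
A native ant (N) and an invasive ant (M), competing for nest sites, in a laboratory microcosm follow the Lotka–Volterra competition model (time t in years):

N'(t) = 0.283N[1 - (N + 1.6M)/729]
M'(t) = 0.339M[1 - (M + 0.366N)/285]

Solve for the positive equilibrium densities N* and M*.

N* ≈ 659, M* ≈ 43.9

Setting both brackets to zero gives the nullclines N + 1.6M = 729 and 0.366N + M = 285.
Substituting M = 285 - 0.366N into the first: N(1 - 1.6·0.366) = 729 - 1.6·285.
So N* = 273/0.414 = 659, and then M* = 285 - 0.366·659 = 43.9.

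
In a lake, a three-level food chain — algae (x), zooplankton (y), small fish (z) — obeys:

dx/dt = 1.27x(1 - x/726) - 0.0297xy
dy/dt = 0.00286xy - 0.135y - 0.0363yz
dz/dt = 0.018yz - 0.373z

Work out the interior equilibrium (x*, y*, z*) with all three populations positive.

From dz/dt = 0: 0.018y* = 0.373, so y* = 20.7.
From dx/dt = 0: 1.27(1 - x*/726) = 0.0297·20.7, giving x* = 726·(1 - 0.485) = 374.
From dy/dt = 0: 0.00286·374 - 0.135 = 0.0363z*, so z* = 0.935/0.0363 = 25.8.

x* ≈ 374, y* ≈ 20.7, z* ≈ 25.8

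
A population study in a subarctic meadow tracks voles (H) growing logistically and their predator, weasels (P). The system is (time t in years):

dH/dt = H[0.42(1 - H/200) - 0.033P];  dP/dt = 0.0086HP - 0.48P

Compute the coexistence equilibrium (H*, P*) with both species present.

H* ≈ 55.8, P* ≈ 9.18

From dP/dt = 0 with P > 0: 0.0086H* = 0.48, so H* = 55.8.
Substitute into dH/dt = 0: 0.42(1 - 55.8/200) = 0.033P*.
The bracket is 0.721, giving P* = 0.303/0.033 = 9.18.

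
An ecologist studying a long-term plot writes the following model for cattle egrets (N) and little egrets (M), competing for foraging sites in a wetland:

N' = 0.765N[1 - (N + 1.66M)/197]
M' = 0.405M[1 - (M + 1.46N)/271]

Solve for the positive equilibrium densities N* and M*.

N* ≈ 178, M* ≈ 11.7

Setting both brackets to zero gives the nullclines N + 1.66M = 197 and 1.46N + M = 271.
Substituting M = 271 - 1.46N into the first: N(1 - 1.66·1.46) = 197 - 1.66·271.
So N* = -253/-1.42 = 178, and then M* = 271 - 1.46·178 = 11.7.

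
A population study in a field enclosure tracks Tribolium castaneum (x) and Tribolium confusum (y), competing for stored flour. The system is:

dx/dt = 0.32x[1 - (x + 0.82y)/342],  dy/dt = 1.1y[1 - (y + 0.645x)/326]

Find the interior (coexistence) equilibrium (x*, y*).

Setting both brackets to zero gives the nullclines x + 0.82y = 342 and 0.645x + y = 326.
Substituting y = 326 - 0.645x into the first: x(1 - 0.82·0.645) = 342 - 0.82·326.
So x* = 74.7/0.471 = 159, and then y* = 326 - 0.645·159 = 224.

x* ≈ 159, y* ≈ 224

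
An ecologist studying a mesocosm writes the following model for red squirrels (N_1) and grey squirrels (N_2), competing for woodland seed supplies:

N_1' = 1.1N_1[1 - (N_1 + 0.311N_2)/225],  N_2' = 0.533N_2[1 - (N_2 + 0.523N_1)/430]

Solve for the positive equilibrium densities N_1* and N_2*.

N_1* ≈ 109, N_2* ≈ 373

Setting both brackets to zero gives the nullclines N_1 + 0.311N_2 = 225 and 0.523N_1 + N_2 = 430.
Substituting N_2 = 430 - 0.523N_1 into the first: N_1(1 - 0.311·0.523) = 225 - 0.311·430.
So N_1* = 91.3/0.837 = 109, and then N_2* = 430 - 0.523·109 = 373.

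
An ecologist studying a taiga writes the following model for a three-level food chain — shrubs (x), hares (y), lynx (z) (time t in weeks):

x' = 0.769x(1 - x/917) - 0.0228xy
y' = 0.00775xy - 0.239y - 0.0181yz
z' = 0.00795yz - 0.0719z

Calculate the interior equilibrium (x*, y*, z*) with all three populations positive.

From dz/dt = 0: 0.00795y* = 0.0719, so y* = 9.04.
From dx/dt = 0: 0.769(1 - x*/917) = 0.0228·9.04, giving x* = 917·(1 - 0.268) = 671.
From dy/dt = 0: 0.00775·671 - 0.239 = 0.0181z*, so z* = 4.96/0.0181 = 274.

x* ≈ 671, y* ≈ 9.04, z* ≈ 274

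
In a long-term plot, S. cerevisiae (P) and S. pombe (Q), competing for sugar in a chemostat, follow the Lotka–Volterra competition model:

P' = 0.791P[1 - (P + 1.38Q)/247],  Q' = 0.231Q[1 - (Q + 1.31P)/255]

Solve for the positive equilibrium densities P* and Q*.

Setting both brackets to zero gives the nullclines P + 1.38Q = 247 and 1.31P + Q = 255.
Substituting Q = 255 - 1.31P into the first: P(1 - 1.38·1.31) = 247 - 1.38·255.
So P* = -105/-0.808 = 130, and then Q* = 255 - 1.31·130 = 84.9.

P* ≈ 130, Q* ≈ 84.9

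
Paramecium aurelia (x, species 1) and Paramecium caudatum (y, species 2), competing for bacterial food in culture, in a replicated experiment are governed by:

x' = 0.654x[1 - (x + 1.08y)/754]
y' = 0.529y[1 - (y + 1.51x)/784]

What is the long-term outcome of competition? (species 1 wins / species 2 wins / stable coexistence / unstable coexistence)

Compare the nullcline intercepts: K1/α12 = 754/1.08 = 698 < K2 = 784; K2/α21 = 784/1.51 = 519 < K1 = 754.
Since both are reversed, neither can invade when rare; the interior point is a saddle.

unstable coexistence (outcome depends on initial conditions)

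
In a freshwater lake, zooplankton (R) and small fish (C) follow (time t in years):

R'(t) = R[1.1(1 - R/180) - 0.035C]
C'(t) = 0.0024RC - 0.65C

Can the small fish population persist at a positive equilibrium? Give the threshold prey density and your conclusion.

The predator equation gives dC/dt > 0 only when R > 0.65/0.0024 = 271.
Without the predator, R → K = 180. Since 180 < 271, the predator cannot invade.

Threshold R = 271; K < 271, so no, the predator goes extinct.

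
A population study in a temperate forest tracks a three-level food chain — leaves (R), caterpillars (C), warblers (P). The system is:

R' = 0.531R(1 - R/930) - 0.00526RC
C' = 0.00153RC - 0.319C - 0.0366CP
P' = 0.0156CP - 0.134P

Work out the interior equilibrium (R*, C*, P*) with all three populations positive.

R* ≈ 851, C* ≈ 8.59, P* ≈ 26.9

From dP/dt = 0: 0.0156C* = 0.134, so C* = 8.59.
From dR/dt = 0: 0.531(1 - R*/930) = 0.00526·8.59, giving R* = 930·(1 - 0.0851) = 851.
From dC/dt = 0: 0.00153·851 - 0.319 = 0.0366P*, so P* = 0.983/0.0366 = 26.9.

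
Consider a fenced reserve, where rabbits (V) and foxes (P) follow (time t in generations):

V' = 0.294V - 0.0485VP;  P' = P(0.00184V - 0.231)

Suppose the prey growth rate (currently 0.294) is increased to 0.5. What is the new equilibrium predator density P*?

At the interior fixed point, setting dV/dt = 0 with V > 0 fixes P* = (prey growth rate)/(VP coefficient) — independent of the other coefficients.
With the change, P* = 0.5/0.0485 = 10.3; it rises from 6.06.

P* ≈ 10.3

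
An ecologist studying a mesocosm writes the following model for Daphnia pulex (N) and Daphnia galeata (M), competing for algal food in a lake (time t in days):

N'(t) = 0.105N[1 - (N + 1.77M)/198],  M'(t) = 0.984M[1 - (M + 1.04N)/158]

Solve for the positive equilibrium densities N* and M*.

Setting both brackets to zero gives the nullclines N + 1.77M = 198 and 1.04N + M = 158.
Substituting M = 158 - 1.04N into the first: N(1 - 1.77·1.04) = 198 - 1.77·158.
So N* = -81.7/-0.841 = 97.1, and then M* = 158 - 1.04·97.1 = 57.

N* ≈ 97.1, M* ≈ 57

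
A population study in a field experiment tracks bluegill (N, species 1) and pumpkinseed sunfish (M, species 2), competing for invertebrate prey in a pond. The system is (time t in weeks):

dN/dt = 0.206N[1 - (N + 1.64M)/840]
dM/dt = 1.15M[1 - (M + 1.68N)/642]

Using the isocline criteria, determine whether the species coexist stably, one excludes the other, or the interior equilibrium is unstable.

unstable coexistence (outcome depends on initial conditions)

Compare the nullcline intercepts: K1/α12 = 840/1.64 = 512 < K2 = 642; K2/α21 = 642/1.68 = 382 < K1 = 840.
Since both are reversed, neither can invade when rare; the interior point is a saddle.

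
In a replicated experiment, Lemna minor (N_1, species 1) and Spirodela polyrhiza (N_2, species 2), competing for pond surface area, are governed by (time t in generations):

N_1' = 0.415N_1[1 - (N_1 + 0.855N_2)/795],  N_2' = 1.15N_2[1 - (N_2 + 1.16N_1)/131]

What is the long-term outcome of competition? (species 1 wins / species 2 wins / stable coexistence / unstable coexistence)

Compare the nullcline intercepts: K1/α12 = 795/0.855 = 930 > K2 = 131; K2/α21 = 131/1.16 = 113 < K1 = 795.
Since the inequalities point opposite ways, species 1 can invade but species 2 cannot.

species 1 excludes species 2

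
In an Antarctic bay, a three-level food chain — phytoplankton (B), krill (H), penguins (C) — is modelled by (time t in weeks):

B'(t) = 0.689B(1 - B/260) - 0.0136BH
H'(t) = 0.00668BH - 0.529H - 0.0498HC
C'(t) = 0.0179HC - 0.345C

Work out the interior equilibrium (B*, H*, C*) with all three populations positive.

B* ≈ 161, H* ≈ 19.3, C* ≈ 11

From dC/dt = 0: 0.0179H* = 0.345, so H* = 19.3.
From dB/dt = 0: 0.689(1 - B*/260) = 0.0136·19.3, giving B* = 260·(1 - 0.38) = 161.
From dH/dt = 0: 0.00668·161 - 0.529 = 0.0498C*, so C* = 0.547/0.0498 = 11.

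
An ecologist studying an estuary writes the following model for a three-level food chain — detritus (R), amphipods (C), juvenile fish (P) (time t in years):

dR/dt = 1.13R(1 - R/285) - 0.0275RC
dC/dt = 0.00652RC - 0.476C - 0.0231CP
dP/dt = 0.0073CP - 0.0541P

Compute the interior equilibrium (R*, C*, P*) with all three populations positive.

From dP/dt = 0: 0.0073C* = 0.0541, so C* = 7.41.
From dR/dt = 0: 1.13(1 - R*/285) = 0.0275·7.41, giving R* = 285·(1 - 0.18) = 234.
From dC/dt = 0: 0.00652·234 - 0.476 = 0.0231P*, so P* = 1.05/0.0231 = 45.3.

R* ≈ 234, C* ≈ 7.41, P* ≈ 45.3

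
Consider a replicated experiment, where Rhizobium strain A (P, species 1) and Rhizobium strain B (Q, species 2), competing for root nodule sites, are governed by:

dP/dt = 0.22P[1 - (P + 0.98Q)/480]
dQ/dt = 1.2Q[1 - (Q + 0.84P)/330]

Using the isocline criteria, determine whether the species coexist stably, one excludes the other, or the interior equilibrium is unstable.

species 1 excludes species 2

Compare the nullcline intercepts: K1/α12 = 480/0.98 = 490 > K2 = 330; K2/α21 = 330/0.84 = 393 < K1 = 480.
Since the inequalities point opposite ways, species 1 can invade but species 2 cannot.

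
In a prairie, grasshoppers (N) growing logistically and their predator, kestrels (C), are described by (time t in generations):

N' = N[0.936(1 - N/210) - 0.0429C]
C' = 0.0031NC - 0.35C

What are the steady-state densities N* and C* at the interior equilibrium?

N* ≈ 113, C* ≈ 10.1

From dC/dt = 0 with C > 0: 0.0031N* = 0.35, so N* = 113.
Substitute into dN/dt = 0: 0.936(1 - 113/210) = 0.0429C*.
The bracket is 0.462, giving C* = 0.433/0.0429 = 10.1.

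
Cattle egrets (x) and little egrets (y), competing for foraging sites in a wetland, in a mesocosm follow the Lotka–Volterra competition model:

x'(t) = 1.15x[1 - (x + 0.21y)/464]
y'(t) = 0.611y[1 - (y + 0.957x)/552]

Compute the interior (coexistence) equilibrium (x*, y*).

x* ≈ 436, y* ≈ 135

Setting both brackets to zero gives the nullclines x + 0.21y = 464 and 0.957x + y = 552.
Substituting y = 552 - 0.957x into the first: x(1 - 0.21·0.957) = 464 - 0.21·552.
So x* = 348/0.799 = 436, and then y* = 552 - 0.957·436 = 135.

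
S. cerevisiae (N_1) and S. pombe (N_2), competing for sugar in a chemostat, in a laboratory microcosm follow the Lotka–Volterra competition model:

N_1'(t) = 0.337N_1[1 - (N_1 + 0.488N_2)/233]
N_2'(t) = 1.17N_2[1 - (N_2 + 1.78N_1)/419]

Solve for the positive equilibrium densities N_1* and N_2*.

Setting both brackets to zero gives the nullclines N_1 + 0.488N_2 = 233 and 1.78N_1 + N_2 = 419.
Substituting N_2 = 419 - 1.78N_1 into the first: N_1(1 - 0.488·1.78) = 233 - 0.488·419.
So N_1* = 28.5/0.131 = 217, and then N_2* = 419 - 1.78·217 = 32.4.

N_1* ≈ 217, N_2* ≈ 32.4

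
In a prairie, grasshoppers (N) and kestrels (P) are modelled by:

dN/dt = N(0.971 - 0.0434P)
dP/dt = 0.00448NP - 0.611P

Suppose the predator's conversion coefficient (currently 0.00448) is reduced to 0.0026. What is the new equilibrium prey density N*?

At the interior fixed point, setting dP/dt = 0 with P > 0 fixes N* = (predator death rate)/(NP coefficient) — independent of the other coefficients.
With the change, N* = 0.611/0.0026 = 235; it rises from 136.

N* ≈ 235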